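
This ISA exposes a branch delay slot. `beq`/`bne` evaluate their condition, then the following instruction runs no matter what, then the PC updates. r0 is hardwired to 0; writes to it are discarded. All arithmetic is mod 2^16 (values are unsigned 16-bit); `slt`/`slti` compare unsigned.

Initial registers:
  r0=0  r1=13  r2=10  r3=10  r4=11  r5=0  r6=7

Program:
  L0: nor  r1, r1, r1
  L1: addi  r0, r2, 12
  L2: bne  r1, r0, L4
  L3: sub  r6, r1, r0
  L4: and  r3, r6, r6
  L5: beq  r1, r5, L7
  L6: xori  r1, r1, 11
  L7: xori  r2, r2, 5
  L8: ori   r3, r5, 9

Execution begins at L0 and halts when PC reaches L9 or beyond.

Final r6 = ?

65522

PC=0  nor  r1, r1, r1        | r0=0 r1=65522 r2=10 r3=10 r4=11 r5=0 r6=7
PC=1  addi  r0, r2, 12       | r0=0 r1=65522 r2=10 r3=10 r4=11 r5=0 r6=7
PC=2  bne  r1, r0, L4        | r0=0 r1=65522 r2=10 r3=10 r4=11 r5=0 r6=7  [TAKEN]
PC=3  sub  r6, r1, r0        | r0=0 r1=65522 r2=10 r3=10 r4=11 r5=0 r6=65522
PC=4  and  r3, r6, r6        | r0=0 r1=65522 r2=10 r3=65522 r4=11 r5=0 r6=65522
PC=5  beq  r1, r5, L7        | r0=0 r1=65522 r2=10 r3=65522 r4=11 r5=0 r6=65522  [not taken]
PC=6  xori  r1, r1, 11       | r0=0 r1=65529 r2=10 r3=65522 r4=11 r5=0 r6=65522
PC=7  xori  r2, r2, 5        | r0=0 r1=65529 r2=15 r3=65522 r4=11 r5=0 r6=65522
PC=8  ori   r3, r5, 9        | r0=0 r1=65529 r2=15 r3=9 r4=11 r5=0 r6=65522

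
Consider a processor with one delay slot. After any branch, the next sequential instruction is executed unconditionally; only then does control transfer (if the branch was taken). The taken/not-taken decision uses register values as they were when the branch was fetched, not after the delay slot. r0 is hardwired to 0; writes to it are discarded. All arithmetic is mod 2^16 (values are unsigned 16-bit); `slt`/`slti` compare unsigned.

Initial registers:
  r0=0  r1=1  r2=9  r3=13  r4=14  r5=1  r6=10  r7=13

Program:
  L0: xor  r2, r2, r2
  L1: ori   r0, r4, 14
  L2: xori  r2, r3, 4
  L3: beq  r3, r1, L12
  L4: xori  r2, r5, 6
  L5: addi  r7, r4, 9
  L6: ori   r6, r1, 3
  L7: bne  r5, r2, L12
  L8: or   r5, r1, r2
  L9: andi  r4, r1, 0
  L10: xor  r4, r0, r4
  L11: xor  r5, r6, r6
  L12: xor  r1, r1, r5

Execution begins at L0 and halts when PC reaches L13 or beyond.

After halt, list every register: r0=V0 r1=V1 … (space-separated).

r0=0 r1=6 r2=7 r3=13 r4=14 r5=7 r6=3 r7=23

#0 xor  r2, r2, r2 ; 0/1/0/13/14/1/10/13
#1 ori   r0, r4, 14 ; 0/1/0/13/14/1/10/13
#2 xori  r2, r3, 4 ; 0/1/9/13/14/1/10/13
#3 beq  r3, r1, L12 ; 0/1/9/13/14/1/10/13 ; →fallthru
#4 xori  r2, r5, 6 ; 0/1/7/13/14/1/10/13
#5 addi  r7, r4, 9 ; 0/1/7/13/14/1/10/23
#6 ori   r6, r1, 3 ; 0/1/7/13/14/1/3/23
#7 bne  r5, r2, L12 ; 0/1/7/13/14/1/3/23 ; →target
#8 or   r5, r1, r2 ; 0/1/7/13/14/7/3/23
#12 xor  r1, r1, r5 ; 0/6/7/13/14/7/3/23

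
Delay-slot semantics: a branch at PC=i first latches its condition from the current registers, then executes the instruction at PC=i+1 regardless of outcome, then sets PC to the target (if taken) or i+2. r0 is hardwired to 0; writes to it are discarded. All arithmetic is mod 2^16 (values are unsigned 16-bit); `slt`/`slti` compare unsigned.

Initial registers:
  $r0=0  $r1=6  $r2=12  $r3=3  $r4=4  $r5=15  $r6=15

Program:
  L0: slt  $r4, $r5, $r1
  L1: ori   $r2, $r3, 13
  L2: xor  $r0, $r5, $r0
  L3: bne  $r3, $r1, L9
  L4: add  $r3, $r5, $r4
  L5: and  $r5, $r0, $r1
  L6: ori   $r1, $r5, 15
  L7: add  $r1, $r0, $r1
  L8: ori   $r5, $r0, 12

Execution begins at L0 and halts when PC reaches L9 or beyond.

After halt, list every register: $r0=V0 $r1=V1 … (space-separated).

$r0=0 $r1=6 $r2=15 $r3=15 $r4=0 $r5=15 $r6=15

[0] slt  $r4, $r5, $r1  →  {$r0:0, $r1:6, $r2:12, $r3:3, $r4:0, $r5:15, $r6:15}
[1] ori   $r2, $r3, 13  →  {$r0:0, $r1:6, $r2:15, $r3:3, $r4:0, $r5:15, $r6:15}
[2] xor  $r0, $r5, $r0  →  {$r0:0, $r1:6, $r2:15, $r3:3, $r4:0, $r5:15, $r6:15}
[3] bne  $r3, $r1, L9  →  {$r0:0, $r1:6, $r2:15, $r3:3, $r4:0, $r5:15, $r6:15}  ⟨branch taken⟩
[4] add  $r3, $r5, $r4  →  {$r0:0, $r1:6, $r2:15, $r3:15, $r4:0, $r5:15, $r6:15}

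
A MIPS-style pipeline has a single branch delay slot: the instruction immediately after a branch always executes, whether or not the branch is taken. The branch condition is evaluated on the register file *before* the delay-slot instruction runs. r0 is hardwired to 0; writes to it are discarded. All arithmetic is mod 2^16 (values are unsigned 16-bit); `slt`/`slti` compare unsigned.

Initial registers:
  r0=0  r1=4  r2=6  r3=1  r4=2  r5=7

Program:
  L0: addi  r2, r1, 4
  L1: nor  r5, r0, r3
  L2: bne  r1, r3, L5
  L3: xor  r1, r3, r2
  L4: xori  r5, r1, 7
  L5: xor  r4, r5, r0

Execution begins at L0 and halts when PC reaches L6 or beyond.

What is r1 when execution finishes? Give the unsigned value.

  step pc=0: addi  r2, r1, 4  regs=(0,4,8,1,2,7)
  step pc=1: nor  r5, r0, r3  regs=(0,4,8,1,2,65534)
  step pc=2: bne  r1, r3, L5  cond=T  regs=(0,4,8,1,2,65534)
  step pc=3: xor  r1, r3, r2  regs=(0,9,8,1,2,65534)
  step pc=5: xor  r4, r5, r0  regs=(0,9,8,1,65534,65534)

9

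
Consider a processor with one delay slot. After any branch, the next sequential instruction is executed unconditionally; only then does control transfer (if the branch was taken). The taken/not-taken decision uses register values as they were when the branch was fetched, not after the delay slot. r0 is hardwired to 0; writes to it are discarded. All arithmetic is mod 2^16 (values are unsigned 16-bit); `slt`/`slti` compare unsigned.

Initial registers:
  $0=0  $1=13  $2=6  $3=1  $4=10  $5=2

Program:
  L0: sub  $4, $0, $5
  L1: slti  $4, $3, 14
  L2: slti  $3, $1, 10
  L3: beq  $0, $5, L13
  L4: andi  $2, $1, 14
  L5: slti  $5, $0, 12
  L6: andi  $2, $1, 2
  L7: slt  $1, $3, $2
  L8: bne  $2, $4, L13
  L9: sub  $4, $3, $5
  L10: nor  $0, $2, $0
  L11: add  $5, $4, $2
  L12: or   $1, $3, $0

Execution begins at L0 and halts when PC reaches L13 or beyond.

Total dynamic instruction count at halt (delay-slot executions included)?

#0 sub  $4, $0, $5 ; 0/13/6/1/65534/2
#1 slti  $4, $3, 14 ; 0/13/6/1/1/2
#2 slti  $3, $1, 10 ; 0/13/6/0/1/2
#3 beq  $0, $5, L13 ; 0/13/6/0/1/2 ; →fallthru
#4 andi  $2, $1, 14 ; 0/13/12/0/1/2
#5 slti  $5, $0, 12 ; 0/13/12/0/1/1
#6 andi  $2, $1, 2 ; 0/13/0/0/1/1
#7 slt  $1, $3, $2 ; 0/0/0/0/1/1
#8 bne  $2, $4, L13 ; 0/0/0/0/1/1 ; →target
#9 sub  $4, $3, $5 ; 0/0/0/0/65535/1

10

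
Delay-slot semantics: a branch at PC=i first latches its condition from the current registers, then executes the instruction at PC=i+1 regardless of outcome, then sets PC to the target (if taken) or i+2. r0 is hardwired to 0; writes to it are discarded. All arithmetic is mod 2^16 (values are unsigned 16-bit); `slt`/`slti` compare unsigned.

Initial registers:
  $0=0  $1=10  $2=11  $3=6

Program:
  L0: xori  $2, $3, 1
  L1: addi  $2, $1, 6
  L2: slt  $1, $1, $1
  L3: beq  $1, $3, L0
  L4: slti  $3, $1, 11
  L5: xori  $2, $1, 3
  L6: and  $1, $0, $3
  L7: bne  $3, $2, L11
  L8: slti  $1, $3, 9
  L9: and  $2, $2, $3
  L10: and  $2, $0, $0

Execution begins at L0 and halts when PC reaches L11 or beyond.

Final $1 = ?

1

PC=0  xori  $2, $3, 1        | $0=0 $1=10 $2=7 $3=6
PC=1  addi  $2, $1, 6        | $0=0 $1=10 $2=16 $3=6
PC=2  slt  $1, $1, $1        | $0=0 $1=0 $2=16 $3=6
PC=3  beq  $1, $3, L0        | $0=0 $1=0 $2=16 $3=6  [not taken]
PC=4  slti  $3, $1, 11       | $0=0 $1=0 $2=16 $3=1
PC=5  xori  $2, $1, 3        | $0=0 $1=0 $2=3 $3=1
PC=6  and  $1, $0, $3        | $0=0 $1=0 $2=3 $3=1
PC=7  bne  $3, $2, L11       | $0=0 $1=0 $2=3 $3=1  [TAKEN]
PC=8  slti  $1, $3, 9        | $0=0 $1=1 $2=3 $3=1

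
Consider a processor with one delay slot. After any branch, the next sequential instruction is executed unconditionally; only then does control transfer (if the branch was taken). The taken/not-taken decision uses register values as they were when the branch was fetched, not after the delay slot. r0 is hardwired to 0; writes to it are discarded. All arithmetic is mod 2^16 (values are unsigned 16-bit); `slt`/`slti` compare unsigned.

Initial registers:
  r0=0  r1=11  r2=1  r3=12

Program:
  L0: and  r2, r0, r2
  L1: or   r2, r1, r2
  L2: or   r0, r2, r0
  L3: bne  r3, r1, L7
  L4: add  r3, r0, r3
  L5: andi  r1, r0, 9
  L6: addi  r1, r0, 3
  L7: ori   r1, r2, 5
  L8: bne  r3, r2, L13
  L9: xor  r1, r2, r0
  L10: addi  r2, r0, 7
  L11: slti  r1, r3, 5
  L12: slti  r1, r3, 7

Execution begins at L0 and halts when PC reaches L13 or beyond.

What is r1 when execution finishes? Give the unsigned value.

11

#0 and  r2, r0, r2 ; 0/11/0/12
#1 or   r2, r1, r2 ; 0/11/11/12
#2 or   r0, r2, r0 ; 0/11/11/12
#3 bne  r3, r1, L7 ; 0/11/11/12 ; →target
#4 add  r3, r0, r3 ; 0/11/11/12
#7 ori   r1, r2, 5 ; 0/15/11/12
#8 bne  r3, r2, L13 ; 0/15/11/12 ; →target
#9 xor  r1, r2, r0 ; 0/11/11/12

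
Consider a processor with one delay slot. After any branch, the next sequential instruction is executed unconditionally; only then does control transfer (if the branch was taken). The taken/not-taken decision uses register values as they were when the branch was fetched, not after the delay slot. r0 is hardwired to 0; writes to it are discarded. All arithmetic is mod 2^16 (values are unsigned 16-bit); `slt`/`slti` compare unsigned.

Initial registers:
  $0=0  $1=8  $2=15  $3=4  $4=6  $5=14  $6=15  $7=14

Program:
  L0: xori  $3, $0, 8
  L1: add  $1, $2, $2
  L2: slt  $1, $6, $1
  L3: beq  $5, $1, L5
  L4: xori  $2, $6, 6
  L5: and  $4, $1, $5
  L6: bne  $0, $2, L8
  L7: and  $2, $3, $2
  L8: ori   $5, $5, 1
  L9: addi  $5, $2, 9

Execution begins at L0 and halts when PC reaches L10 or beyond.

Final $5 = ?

17

  step pc=0: xori  $3, $0, 8  regs=(0,8,15,8,6,14,15,14)
  step pc=1: add  $1, $2, $2  regs=(0,30,15,8,6,14,15,14)
  step pc=2: slt  $1, $6, $1  regs=(0,1,15,8,6,14,15,14)
  step pc=3: beq  $5, $1, L5  cond=F  regs=(0,1,15,8,6,14,15,14)
  step pc=4: xori  $2, $6, 6  regs=(0,1,9,8,6,14,15,14)
  step pc=5: and  $4, $1, $5  regs=(0,1,9,8,0,14,15,14)
  step pc=6: bne  $0, $2, L8  cond=T  regs=(0,1,9,8,0,14,15,14)
  step pc=7: and  $2, $3, $2  regs=(0,1,8,8,0,14,15,14)
  step pc=8: ori   $5, $5, 1  regs=(0,1,8,8,0,15,15,14)
  step pc=9: addi  $5, $2, 9  regs=(0,1,8,8,0,17,15,14)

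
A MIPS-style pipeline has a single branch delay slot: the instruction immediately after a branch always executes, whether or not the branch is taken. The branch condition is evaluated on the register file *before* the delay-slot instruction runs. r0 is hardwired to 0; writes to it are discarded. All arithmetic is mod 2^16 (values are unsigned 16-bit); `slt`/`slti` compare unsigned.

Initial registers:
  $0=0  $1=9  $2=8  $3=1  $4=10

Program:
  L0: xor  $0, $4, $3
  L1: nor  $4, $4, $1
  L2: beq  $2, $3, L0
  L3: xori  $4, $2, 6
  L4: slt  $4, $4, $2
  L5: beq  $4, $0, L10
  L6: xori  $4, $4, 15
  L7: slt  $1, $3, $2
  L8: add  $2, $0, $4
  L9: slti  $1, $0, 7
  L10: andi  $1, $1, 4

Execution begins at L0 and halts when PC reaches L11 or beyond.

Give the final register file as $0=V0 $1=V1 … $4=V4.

  step pc=0: xor  $0, $4, $3  regs=(0,9,8,1,10)
  step pc=1: nor  $4, $4, $1  regs=(0,9,8,1,65524)
  step pc=2: beq  $2, $3, L0  cond=F  regs=(0,9,8,1,65524)
  step pc=3: xori  $4, $2, 6  regs=(0,9,8,1,14)
  step pc=4: slt  $4, $4, $2  regs=(0,9,8,1,0)
  step pc=5: beq  $4, $0, L10  cond=T  regs=(0,9,8,1,0)
  step pc=6: xori  $4, $4, 15  regs=(0,9,8,1,15)
  step pc=10: andi  $1, $1, 4  regs=(0,0,8,1,15)

$0=0 $1=0 $2=8 $3=1 $4=15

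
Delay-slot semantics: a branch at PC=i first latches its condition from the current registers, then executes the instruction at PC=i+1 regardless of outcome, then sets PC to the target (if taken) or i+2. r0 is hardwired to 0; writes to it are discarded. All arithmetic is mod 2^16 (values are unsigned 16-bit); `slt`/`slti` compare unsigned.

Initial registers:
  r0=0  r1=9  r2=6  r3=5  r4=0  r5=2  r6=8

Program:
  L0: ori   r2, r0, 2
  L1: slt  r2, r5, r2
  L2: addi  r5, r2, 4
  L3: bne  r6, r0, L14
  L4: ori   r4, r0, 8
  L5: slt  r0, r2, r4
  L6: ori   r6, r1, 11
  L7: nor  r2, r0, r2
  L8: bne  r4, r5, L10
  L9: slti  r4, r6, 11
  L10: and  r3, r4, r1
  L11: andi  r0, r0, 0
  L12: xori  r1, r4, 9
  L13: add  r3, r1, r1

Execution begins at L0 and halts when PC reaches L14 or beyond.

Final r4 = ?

8

#0 ori   r2, r0, 2 ; 0/9/2/5/0/2/8
#1 slt  r2, r5, r2 ; 0/9/0/5/0/2/8
#2 addi  r5, r2, 4 ; 0/9/0/5/0/4/8
#3 bne  r6, r0, L14 ; 0/9/0/5/0/4/8 ; →target
#4 ori   r4, r0, 8 ; 0/9/0/5/8/4/8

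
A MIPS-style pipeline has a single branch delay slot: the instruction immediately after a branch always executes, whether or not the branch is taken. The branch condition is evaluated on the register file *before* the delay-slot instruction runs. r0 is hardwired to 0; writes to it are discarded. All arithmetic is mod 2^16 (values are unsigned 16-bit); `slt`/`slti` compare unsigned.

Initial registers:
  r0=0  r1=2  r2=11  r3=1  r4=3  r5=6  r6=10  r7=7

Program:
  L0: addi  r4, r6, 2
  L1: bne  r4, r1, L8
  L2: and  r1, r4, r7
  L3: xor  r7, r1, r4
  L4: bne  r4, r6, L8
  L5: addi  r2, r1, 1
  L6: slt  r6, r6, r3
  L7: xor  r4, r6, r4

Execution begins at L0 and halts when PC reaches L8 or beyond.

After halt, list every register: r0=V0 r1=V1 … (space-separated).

r0=0 r1=4 r2=11 r3=1 r4=12 r5=6 r6=10 r7=7

PC=0  addi  r4, r6, 2        | r0=0 r1=2 r2=11 r3=1 r4=12 r5=6 r6=10 r7=7
PC=1  bne  r4, r1, L8        | r0=0 r1=2 r2=11 r3=1 r4=12 r5=6 r6=10 r7=7  [TAKEN]
PC=2  and  r1, r4, r7        | r0=0 r1=4 r2=11 r3=1 r4=12 r5=6 r6=10 r7=7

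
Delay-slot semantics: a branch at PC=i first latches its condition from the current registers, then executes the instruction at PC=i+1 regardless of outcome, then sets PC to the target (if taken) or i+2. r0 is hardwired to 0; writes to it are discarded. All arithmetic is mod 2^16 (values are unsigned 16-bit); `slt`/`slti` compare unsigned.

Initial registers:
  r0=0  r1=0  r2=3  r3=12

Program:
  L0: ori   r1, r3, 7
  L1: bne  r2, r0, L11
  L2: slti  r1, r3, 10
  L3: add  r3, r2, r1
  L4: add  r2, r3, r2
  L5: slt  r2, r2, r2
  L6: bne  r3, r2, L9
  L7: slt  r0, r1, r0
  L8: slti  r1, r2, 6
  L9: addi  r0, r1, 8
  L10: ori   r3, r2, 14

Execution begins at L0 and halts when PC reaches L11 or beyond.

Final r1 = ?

  step pc=0: ori   r1, r3, 7  regs=(0,15,3,12)
  step pc=1: bne  r2, r0, L11  cond=T  regs=(0,15,3,12)
  step pc=2: slti  r1, r3, 10  regs=(0,0,3,12)

0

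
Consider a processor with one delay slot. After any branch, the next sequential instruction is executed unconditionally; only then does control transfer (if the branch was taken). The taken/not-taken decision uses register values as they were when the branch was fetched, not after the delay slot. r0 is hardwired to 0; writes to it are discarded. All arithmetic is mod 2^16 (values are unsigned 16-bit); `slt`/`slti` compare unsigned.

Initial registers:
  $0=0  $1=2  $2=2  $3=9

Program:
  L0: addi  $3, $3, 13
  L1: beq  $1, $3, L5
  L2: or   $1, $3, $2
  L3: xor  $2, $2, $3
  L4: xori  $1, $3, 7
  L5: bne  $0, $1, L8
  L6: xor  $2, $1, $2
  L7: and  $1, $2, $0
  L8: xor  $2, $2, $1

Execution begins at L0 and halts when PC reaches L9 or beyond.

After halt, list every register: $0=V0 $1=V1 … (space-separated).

$0=0 $1=17 $2=20 $3=22

[0] addi  $3, $3, 13  →  {$0:0, $1:2, $2:2, $3:22}
[1] beq  $1, $3, L5  →  {$0:0, $1:2, $2:2, $3:22}  ⟨branch fallthrough⟩
[2] or   $1, $3, $2  →  {$0:0, $1:22, $2:2, $3:22}
[3] xor  $2, $2, $3  →  {$0:0, $1:22, $2:20, $3:22}
[4] xori  $1, $3, 7  →  {$0:0, $1:17, $2:20, $3:22}
[5] bne  $0, $1, L8  →  {$0:0, $1:17, $2:20, $3:22}  ⟨branch taken⟩
[6] xor  $2, $1, $2  →  {$0:0, $1:17, $2:5, $3:22}
[8] xor  $2, $2, $1  →  {$0:0, $1:17, $2:20, $3:22}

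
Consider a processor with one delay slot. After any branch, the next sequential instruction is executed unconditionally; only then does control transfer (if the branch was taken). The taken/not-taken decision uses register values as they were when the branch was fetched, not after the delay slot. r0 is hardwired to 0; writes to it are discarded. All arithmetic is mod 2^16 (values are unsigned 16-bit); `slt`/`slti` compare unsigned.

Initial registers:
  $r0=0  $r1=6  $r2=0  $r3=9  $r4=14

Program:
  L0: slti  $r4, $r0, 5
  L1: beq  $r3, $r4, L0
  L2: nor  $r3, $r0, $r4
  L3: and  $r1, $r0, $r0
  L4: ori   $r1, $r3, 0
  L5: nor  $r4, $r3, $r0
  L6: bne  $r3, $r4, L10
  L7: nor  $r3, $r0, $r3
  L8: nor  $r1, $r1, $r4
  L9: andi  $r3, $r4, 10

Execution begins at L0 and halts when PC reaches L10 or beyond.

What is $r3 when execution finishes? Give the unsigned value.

PC=0  slti  $r4, $r0, 5      | $r0=0 $r1=6 $r2=0 $r3=9 $r4=1
PC=1  beq  $r3, $r4, L0      | $r0=0 $r1=6 $r2=0 $r3=9 $r4=1  [not taken]
PC=2  nor  $r3, $r0, $r4     | $r0=0 $r1=6 $r2=0 $r3=65534 $r4=1
PC=3  and  $r1, $r0, $r0     | $r0=0 $r1=0 $r2=0 $r3=65534 $r4=1
PC=4  ori   $r1, $r3, 0      | $r0=0 $r1=65534 $r2=0 $r3=65534 $r4=1
PC=5  nor  $r4, $r3, $r0     | $r0=0 $r1=65534 $r2=0 $r3=65534 $r4=1
PC=6  bne  $r3, $r4, L10     | $r0=0 $r1=65534 $r2=0 $r3=65534 $r4=1  [TAKEN]
PC=7  nor  $r3, $r0, $r3     | $r0=0 $r1=65534 $r2=0 $r3=1 $r4=1

1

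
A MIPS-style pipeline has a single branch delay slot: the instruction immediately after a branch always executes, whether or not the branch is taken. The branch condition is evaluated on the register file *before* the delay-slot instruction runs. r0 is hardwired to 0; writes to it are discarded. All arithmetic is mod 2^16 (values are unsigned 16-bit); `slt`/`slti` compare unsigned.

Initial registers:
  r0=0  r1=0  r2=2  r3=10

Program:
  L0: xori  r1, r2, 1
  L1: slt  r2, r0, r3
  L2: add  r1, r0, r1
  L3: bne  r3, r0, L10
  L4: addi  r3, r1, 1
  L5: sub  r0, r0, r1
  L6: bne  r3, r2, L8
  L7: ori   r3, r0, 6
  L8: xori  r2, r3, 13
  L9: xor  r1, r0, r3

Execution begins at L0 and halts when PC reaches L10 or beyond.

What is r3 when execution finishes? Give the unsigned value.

4

PC=0  xori  r1, r2, 1        | r0=0 r1=3 r2=2 r3=10
PC=1  slt  r2, r0, r3        | r0=0 r1=3 r2=1 r3=10
PC=2  add  r1, r0, r1        | r0=0 r1=3 r2=1 r3=10
PC=3  bne  r3, r0, L10       | r0=0 r1=3 r2=1 r3=10  [TAKEN]
PC=4  addi  r3, r1, 1        | r0=0 r1=3 r2=1 r3=4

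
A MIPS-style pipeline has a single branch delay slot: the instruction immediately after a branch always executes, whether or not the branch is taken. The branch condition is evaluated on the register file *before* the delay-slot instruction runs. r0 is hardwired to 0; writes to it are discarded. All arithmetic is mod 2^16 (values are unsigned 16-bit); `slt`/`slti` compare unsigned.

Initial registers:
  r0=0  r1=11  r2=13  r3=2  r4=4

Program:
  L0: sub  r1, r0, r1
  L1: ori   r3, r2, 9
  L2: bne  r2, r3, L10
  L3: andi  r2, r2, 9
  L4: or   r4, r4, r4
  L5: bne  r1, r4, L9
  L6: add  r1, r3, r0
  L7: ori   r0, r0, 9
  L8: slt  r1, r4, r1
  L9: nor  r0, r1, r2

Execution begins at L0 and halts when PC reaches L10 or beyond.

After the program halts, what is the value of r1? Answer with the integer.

PC=0  sub  r1, r0, r1        | r0=0 r1=65525 r2=13 r3=2 r4=4
PC=1  ori   r3, r2, 9        | r0=0 r1=65525 r2=13 r3=13 r4=4
PC=2  bne  r2, r3, L10       | r0=0 r1=65525 r2=13 r3=13 r4=4  [not taken]
PC=3  andi  r2, r2, 9        | r0=0 r1=65525 r2=9 r3=13 r4=4
PC=4  or   r4, r4, r4        | r0=0 r1=65525 r2=9 r3=13 r4=4
PC=5  bne  r1, r4, L9        | r0=0 r1=65525 r2=9 r3=13 r4=4  [TAKEN]
PC=6  add  r1, r3, r0        | r0=0 r1=13 r2=9 r3=13 r4=4
PC=9  nor  r0, r1, r2        | r0=0 r1=13 r2=9 r3=13 r4=4

13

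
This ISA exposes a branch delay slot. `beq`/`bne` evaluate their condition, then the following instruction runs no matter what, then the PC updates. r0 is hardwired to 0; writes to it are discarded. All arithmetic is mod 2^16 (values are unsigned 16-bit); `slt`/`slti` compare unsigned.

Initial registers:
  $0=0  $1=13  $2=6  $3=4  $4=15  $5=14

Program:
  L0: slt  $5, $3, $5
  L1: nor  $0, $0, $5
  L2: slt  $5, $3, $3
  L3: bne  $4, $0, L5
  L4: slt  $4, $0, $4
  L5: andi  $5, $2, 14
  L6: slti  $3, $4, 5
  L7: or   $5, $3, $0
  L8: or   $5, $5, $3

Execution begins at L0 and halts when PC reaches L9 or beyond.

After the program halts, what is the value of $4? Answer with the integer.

1

#0 slt  $5, $3, $5 ; 0/13/6/4/15/1
#1 nor  $0, $0, $5 ; 0/13/6/4/15/1
#2 slt  $5, $3, $3 ; 0/13/6/4/15/0
#3 bne  $4, $0, L5 ; 0/13/6/4/15/0 ; →target
#4 slt  $4, $0, $4 ; 0/13/6/4/1/0
#5 andi  $5, $2, 14 ; 0/13/6/4/1/6
#6 slti  $3, $4, 5 ; 0/13/6/1/1/6
#7 or   $5, $3, $0 ; 0/13/6/1/1/1
#8 or   $5, $5, $3 ; 0/13/6/1/1/1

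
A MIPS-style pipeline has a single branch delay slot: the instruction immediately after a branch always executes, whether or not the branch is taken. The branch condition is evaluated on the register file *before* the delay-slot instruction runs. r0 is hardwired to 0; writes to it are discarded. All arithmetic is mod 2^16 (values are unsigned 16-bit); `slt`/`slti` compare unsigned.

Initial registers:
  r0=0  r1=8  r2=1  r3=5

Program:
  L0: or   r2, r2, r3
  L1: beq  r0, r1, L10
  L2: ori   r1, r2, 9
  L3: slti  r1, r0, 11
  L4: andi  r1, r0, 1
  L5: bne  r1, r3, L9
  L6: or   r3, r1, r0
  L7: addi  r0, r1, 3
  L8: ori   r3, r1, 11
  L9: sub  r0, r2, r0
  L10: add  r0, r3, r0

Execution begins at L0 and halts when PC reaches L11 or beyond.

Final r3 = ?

0

PC=0  or   r2, r2, r3        | r0=0 r1=8 r2=5 r3=5
PC=1  beq  r0, r1, L10       | r0=0 r1=8 r2=5 r3=5  [not taken]
PC=2  ori   r1, r2, 9        | r0=0 r1=13 r2=5 r3=5
PC=3  slti  r1, r0, 11       | r0=0 r1=1 r2=5 r3=5
PC=4  andi  r1, r0, 1        | r0=0 r1=0 r2=5 r3=5
PC=5  bne  r1, r3, L9        | r0=0 r1=0 r2=5 r3=5  [TAKEN]
PC=6  or   r3, r1, r0        | r0=0 r1=0 r2=5 r3=0
PC=9  sub  r0, r2, r0        | r0=0 r1=0 r2=5 r3=0
PC=10 add  r0, r3, r0        | r0=0 r1=0 r2=5 r3=0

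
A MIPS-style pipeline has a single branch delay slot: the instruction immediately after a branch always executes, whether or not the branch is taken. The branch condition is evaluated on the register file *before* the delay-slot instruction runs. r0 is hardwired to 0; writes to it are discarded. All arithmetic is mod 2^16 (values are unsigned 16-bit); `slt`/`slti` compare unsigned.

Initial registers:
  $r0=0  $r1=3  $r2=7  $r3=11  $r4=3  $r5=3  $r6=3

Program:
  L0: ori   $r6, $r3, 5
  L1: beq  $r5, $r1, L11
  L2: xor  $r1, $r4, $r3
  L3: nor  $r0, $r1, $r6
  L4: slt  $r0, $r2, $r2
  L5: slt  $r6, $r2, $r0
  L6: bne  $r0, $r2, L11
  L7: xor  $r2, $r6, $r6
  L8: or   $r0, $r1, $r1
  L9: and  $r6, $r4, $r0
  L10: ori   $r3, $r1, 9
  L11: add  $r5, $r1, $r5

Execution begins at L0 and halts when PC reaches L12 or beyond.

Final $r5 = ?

PC=0  ori   $r6, $r3, 5      | $r0=0 $r1=3 $r2=7 $r3=11 $r4=3 $r5=3 $r6=15
PC=1  beq  $r5, $r1, L11     | $r0=0 $r1=3 $r2=7 $r3=11 $r4=3 $r5=3 $r6=15  [TAKEN]
PC=2  xor  $r1, $r4, $r3     | $r0=0 $r1=8 $r2=7 $r3=11 $r4=3 $r5=3 $r6=15
PC=11 add  $r5, $r1, $r5     | $r0=0 $r1=8 $r2=7 $r3=11 $r4=3 $r5=11 $r6=15

11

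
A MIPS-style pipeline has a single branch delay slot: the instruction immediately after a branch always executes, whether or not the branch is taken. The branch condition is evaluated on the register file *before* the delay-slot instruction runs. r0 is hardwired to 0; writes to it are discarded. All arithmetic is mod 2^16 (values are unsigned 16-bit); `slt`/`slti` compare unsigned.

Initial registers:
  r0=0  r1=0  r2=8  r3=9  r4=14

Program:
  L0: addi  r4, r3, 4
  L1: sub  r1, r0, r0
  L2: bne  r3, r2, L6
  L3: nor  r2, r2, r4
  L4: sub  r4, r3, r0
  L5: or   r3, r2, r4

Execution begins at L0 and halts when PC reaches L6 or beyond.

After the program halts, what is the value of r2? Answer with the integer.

#0 addi  r4, r3, 4 ; 0/0/8/9/13
#1 sub  r1, r0, r0 ; 0/0/8/9/13
#2 bne  r3, r2, L6 ; 0/0/8/9/13 ; →target
#3 nor  r2, r2, r4 ; 0/0/65522/9/13

65522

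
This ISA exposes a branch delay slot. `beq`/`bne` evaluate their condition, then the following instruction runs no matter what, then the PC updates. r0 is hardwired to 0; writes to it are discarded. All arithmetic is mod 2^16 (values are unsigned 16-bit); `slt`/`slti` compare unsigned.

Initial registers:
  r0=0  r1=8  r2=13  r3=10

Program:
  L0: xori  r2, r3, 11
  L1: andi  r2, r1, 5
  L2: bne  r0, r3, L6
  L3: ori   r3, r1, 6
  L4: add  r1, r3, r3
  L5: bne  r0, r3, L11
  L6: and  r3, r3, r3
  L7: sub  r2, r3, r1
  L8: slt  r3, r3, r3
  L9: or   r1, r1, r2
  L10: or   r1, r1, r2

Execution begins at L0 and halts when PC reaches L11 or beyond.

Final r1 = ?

  step pc=0: xori  r2, r3, 11  regs=(0,8,1,10)
  step pc=1: andi  r2, r1, 5  regs=(0,8,0,10)
  step pc=2: bne  r0, r3, L6  cond=T  regs=(0,8,0,10)
  step pc=3: ori   r3, r1, 6  regs=(0,8,0,14)
  step pc=6: and  r3, r3, r3  regs=(0,8,0,14)
  step pc=7: sub  r2, r3, r1  regs=(0,8,6,14)
  step pc=8: slt  r3, r3, r3  regs=(0,8,6,0)
  step pc=9: or   r1, r1, r2  regs=(0,14,6,0)
  step pc=10: or   r1, r1, r2  regs=(0,14,6,0)

14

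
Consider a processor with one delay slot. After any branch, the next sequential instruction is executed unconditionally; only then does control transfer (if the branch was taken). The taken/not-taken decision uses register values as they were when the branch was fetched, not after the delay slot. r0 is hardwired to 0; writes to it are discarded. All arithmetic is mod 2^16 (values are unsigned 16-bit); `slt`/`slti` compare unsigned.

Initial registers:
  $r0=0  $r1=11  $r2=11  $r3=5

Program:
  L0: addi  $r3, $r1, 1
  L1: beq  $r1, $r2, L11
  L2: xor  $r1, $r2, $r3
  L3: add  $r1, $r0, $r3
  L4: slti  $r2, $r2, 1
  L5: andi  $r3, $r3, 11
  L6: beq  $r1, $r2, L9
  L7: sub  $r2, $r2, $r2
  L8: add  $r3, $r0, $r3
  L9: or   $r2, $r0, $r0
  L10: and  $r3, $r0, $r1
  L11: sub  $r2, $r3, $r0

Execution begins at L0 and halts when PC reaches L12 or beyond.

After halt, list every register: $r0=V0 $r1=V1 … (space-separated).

$r0=0 $r1=7 $r2=12 $r3=12

  step pc=0: addi  $r3, $r1, 1  regs=(0,11,11,12)
  step pc=1: beq  $r1, $r2, L11  cond=T  regs=(0,11,11,12)
  step pc=2: xor  $r1, $r2, $r3  regs=(0,7,11,12)
  step pc=11: sub  $r2, $r3, $r0  regs=(0,7,12,12)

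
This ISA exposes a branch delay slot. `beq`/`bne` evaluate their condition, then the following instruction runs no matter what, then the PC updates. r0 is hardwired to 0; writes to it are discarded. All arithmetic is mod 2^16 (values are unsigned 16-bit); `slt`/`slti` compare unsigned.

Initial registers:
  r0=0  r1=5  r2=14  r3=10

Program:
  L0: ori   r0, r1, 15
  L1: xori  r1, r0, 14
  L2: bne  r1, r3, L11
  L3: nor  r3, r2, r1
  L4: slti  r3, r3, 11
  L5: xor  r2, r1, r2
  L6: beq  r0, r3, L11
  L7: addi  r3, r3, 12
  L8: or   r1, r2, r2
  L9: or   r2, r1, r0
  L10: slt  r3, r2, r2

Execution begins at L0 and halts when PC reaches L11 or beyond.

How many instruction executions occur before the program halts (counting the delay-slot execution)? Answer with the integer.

[0] ori   r0, r1, 15  →  {r0:0, r1:5, r2:14, r3:10}
[1] xori  r1, r0, 14  →  {r0:0, r1:14, r2:14, r3:10}
[2] bne  r1, r3, L11  →  {r0:0, r1:14, r2:14, r3:10}  ⟨branch taken⟩
[3] nor  r3, r2, r1  →  {r0:0, r1:14, r2:14, r3:65521}

4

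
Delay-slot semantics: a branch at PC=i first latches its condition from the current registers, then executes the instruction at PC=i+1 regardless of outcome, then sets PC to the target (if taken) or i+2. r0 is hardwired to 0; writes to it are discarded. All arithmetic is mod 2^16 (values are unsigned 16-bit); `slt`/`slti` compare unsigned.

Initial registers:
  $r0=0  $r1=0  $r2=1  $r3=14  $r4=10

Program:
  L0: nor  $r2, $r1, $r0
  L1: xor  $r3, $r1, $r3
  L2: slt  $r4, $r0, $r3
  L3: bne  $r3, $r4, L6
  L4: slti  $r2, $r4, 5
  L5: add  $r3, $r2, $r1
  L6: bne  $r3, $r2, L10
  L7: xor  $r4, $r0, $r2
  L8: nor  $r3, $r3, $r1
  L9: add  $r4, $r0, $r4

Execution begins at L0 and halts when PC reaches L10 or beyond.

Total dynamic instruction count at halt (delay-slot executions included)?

PC=0  nor  $r2, $r1, $r0     | $r0=0 $r1=0 $r2=65535 $r3=14 $r4=10
PC=1  xor  $r3, $r1, $r3     | $r0=0 $r1=0 $r2=65535 $r3=14 $r4=10
PC=2  slt  $r4, $r0, $r3     | $r0=0 $r1=0 $r2=65535 $r3=14 $r4=1
PC=3  bne  $r3, $r4, L6      | $r0=0 $r1=0 $r2=65535 $r3=14 $r4=1  [TAKEN]
PC=4  slti  $r2, $r4, 5      | $r0=0 $r1=0 $r2=1 $r3=14 $r4=1
PC=6  bne  $r3, $r2, L10     | $r0=0 $r1=0 $r2=1 $r3=14 $r4=1  [TAKEN]
PC=7  xor  $r4, $r0, $r2     | $r0=0 $r1=0 $r2=1 $r3=14 $r4=1

7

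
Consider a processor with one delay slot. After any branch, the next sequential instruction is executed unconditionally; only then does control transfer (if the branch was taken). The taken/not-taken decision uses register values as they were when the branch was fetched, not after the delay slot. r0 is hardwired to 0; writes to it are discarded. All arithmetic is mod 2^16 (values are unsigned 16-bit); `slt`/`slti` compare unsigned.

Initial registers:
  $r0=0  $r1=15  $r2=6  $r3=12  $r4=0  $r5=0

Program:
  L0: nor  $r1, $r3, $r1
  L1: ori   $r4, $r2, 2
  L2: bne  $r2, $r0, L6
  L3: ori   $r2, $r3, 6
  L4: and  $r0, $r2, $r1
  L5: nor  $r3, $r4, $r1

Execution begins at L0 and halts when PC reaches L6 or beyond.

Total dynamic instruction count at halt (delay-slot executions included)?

4

  step pc=0: nor  $r1, $r3, $r1  regs=(0,65520,6,12,0,0)
  step pc=1: ori   $r4, $r2, 2  regs=(0,65520,6,12,6,0)
  step pc=2: bne  $r2, $r0, L6  cond=T  regs=(0,65520,6,12,6,0)
  step pc=3: ori   $r2, $r3, 6  regs=(0,65520,14,12,6,0)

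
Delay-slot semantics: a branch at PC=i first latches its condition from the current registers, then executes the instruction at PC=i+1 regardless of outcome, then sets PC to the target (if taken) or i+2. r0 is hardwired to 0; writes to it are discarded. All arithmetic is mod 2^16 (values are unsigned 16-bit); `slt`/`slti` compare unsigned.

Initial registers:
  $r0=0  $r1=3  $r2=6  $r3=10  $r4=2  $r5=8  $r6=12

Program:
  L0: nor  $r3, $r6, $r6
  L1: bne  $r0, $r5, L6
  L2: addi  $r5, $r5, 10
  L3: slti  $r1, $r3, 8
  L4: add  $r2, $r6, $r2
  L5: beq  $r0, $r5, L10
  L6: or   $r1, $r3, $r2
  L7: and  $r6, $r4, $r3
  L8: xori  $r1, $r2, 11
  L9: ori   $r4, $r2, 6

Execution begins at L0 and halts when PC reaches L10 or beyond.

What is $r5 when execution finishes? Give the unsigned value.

#0 nor  $r3, $r6, $r6 ; 0/3/6/65523/2/8/12
#1 bne  $r0, $r5, L6 ; 0/3/6/65523/2/8/12 ; →target
#2 addi  $r5, $r5, 10 ; 0/3/6/65523/2/18/12
#6 or   $r1, $r3, $r2 ; 0/65527/6/65523/2/18/12
#7 and  $r6, $r4, $r3 ; 0/65527/6/65523/2/18/2
#8 xori  $r1, $r2, 11 ; 0/13/6/65523/2/18/2
#9 ori   $r4, $r2, 6 ; 0/13/6/65523/6/18/2

18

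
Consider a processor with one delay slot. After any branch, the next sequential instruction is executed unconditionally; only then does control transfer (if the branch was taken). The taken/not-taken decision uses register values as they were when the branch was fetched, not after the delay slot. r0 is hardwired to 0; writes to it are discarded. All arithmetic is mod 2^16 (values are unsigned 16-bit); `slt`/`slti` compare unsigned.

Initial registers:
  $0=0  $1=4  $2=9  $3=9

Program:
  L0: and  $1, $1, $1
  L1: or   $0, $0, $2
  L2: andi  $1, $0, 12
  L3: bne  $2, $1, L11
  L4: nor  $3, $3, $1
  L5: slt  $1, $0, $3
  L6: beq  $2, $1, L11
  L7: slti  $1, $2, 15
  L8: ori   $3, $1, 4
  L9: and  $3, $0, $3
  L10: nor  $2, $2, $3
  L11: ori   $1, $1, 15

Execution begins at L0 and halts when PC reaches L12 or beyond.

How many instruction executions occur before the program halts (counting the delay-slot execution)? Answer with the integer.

  step pc=0: and  $1, $1, $1  regs=(0,4,9,9)
  step pc=1: or   $0, $0, $2  regs=(0,4,9,9)
  step pc=2: andi  $1, $0, 12  regs=(0,0,9,9)
  step pc=3: bne  $2, $1, L11  cond=T  regs=(0,0,9,9)
  step pc=4: nor  $3, $3, $1  regs=(0,0,9,65526)
  step pc=11: ori   $1, $1, 15  regs=(0,15,9,65526)

6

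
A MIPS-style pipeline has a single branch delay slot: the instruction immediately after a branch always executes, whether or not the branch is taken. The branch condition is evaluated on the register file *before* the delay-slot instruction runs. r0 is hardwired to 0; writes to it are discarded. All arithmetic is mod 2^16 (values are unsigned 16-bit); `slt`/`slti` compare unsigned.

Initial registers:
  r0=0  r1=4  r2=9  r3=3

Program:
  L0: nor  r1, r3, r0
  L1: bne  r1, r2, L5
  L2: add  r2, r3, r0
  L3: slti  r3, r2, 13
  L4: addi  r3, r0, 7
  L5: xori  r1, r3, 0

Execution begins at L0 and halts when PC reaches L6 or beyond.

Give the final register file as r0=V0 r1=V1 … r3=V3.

  step pc=0: nor  r1, r3, r0  regs=(0,65532,9,3)
  step pc=1: bne  r1, r2, L5  cond=T  regs=(0,65532,9,3)
  step pc=2: add  r2, r3, r0  regs=(0,65532,3,3)
  step pc=5: xori  r1, r3, 0  regs=(0,3,3,3)

r0=0 r1=3 r2=3 r3=3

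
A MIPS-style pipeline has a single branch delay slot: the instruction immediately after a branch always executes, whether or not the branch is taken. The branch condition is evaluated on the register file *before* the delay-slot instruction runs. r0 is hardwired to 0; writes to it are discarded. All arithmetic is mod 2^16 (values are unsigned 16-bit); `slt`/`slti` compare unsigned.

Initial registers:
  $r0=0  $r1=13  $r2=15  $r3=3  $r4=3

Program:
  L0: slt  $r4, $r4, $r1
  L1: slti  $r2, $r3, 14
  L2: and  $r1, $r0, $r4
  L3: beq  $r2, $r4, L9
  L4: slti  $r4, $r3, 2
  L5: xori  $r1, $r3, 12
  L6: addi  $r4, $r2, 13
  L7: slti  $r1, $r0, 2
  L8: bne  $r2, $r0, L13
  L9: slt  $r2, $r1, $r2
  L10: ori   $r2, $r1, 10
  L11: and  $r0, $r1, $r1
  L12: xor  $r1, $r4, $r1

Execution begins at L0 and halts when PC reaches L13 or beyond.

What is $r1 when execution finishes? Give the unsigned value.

PC=0  slt  $r4, $r4, $r1     | $r0=0 $r1=13 $r2=15 $r3=3 $r4=1
PC=1  slti  $r2, $r3, 14     | $r0=0 $r1=13 $r2=1 $r3=3 $r4=1
PC=2  and  $r1, $r0, $r4     | $r0=0 $r1=0 $r2=1 $r3=3 $r4=1
PC=3  beq  $r2, $r4, L9      | $r0=0 $r1=0 $r2=1 $r3=3 $r4=1  [TAKEN]
PC=4  slti  $r4, $r3, 2      | $r0=0 $r1=0 $r2=1 $r3=3 $r4=0
PC=9  slt  $r2, $r1, $r2     | $r0=0 $r1=0 $r2=1 $r3=3 $r4=0
PC=10 ori   $r2, $r1, 10     | $r0=0 $r1=0 $r2=10 $r3=3 $r4=0
PC=11 and  $r0, $r1, $r1     | $r0=0 $r1=0 $r2=10 $r3=3 $r4=0
PC=12 xor  $r1, $r4, $r1     | $r0=0 $r1=0 $r2=10 $r3=3 $r4=0

0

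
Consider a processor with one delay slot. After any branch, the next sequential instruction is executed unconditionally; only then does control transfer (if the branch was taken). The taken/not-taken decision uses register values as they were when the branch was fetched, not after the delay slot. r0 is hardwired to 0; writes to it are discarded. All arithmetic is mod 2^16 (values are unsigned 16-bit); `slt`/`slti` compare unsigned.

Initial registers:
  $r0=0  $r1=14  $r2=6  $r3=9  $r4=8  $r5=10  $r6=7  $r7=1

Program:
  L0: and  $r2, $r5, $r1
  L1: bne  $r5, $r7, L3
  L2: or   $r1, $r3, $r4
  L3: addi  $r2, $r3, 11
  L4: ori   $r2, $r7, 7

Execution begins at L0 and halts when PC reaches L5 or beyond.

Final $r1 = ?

  step pc=0: and  $r2, $r5, $r1  regs=(0,14,10,9,8,10,7,1)
  step pc=1: bne  $r5, $r7, L3  cond=T  regs=(0,14,10,9,8,10,7,1)
  step pc=2: or   $r1, $r3, $r4  regs=(0,9,10,9,8,10,7,1)
  step pc=3: addi  $r2, $r3, 11  regs=(0,9,20,9,8,10,7,1)
  step pc=4: ori   $r2, $r7, 7  regs=(0,9,7,9,8,10,7,1)

9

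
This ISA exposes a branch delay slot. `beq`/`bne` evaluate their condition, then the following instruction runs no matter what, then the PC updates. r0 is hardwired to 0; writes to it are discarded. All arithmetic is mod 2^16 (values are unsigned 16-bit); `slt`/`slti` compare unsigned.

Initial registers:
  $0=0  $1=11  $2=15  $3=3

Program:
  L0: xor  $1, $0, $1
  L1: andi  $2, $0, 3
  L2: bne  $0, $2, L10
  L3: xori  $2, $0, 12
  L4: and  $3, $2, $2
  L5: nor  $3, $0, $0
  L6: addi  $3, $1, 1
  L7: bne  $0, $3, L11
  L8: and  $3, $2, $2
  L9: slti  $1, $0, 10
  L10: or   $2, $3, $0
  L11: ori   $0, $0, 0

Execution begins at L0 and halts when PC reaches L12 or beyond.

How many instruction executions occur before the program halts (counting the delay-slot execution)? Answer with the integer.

10

#0 xor  $1, $0, $1 ; 0/11/15/3
#1 andi  $2, $0, 3 ; 0/11/0/3
#2 bne  $0, $2, L10 ; 0/11/0/3 ; →fallthru
#3 xori  $2, $0, 12 ; 0/11/12/3
#4 and  $3, $2, $2 ; 0/11/12/12
#5 nor  $3, $0, $0 ; 0/11/12/65535
#6 addi  $3, $1, 1 ; 0/11/12/12
#7 bne  $0, $3, L11 ; 0/11/12/12 ; →target
#8 and  $3, $2, $2 ; 0/11/12/12
#11 ori   $0, $0, 0 ; 0/11/12/12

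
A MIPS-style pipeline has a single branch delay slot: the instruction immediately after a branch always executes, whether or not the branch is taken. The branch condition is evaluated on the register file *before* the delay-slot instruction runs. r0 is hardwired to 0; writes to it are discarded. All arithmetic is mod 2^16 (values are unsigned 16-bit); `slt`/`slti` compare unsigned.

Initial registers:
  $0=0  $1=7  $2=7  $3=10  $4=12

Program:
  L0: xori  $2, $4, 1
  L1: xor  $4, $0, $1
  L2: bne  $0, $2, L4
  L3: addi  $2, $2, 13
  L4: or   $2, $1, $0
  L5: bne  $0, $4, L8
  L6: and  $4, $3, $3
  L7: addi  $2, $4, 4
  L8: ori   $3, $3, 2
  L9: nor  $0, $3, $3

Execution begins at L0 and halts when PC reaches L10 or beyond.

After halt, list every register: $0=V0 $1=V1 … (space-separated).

$0=0 $1=7 $2=7 $3=10 $4=10

#0 xori  $2, $4, 1 ; 0/7/13/10/12
#1 xor  $4, $0, $1 ; 0/7/13/10/7
#2 bne  $0, $2, L4 ; 0/7/13/10/7 ; →target
#3 addi  $2, $2, 13 ; 0/7/26/10/7
#4 or   $2, $1, $0 ; 0/7/7/10/7
#5 bne  $0, $4, L8 ; 0/7/7/10/7 ; →target
#6 and  $4, $3, $3 ; 0/7/7/10/10
#8 ori   $3, $3, 2 ; 0/7/7/10/10
#9 nor  $0, $3, $3 ; 0/7/7/10/10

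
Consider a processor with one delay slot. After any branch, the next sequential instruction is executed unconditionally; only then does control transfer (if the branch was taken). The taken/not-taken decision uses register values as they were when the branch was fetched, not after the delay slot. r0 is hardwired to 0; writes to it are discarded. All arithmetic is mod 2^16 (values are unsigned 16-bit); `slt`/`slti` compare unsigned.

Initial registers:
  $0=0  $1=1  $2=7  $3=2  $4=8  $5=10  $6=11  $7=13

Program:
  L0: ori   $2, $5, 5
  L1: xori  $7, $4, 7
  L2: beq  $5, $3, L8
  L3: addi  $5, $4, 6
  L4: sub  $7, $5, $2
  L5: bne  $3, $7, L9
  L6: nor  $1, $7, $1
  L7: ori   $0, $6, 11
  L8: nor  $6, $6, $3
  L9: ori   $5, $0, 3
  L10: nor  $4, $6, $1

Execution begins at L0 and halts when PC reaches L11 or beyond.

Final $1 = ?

0

PC=0  ori   $2, $5, 5        | $0=0 $1=1 $2=15 $3=2 $4=8 $5=10 $6=11 $7=13
PC=1  xori  $7, $4, 7        | $0=0 $1=1 $2=15 $3=2 $4=8 $5=10 $6=11 $7=15
PC=2  beq  $5, $3, L8        | $0=0 $1=1 $2=15 $3=2 $4=8 $5=10 $6=11 $7=15  [not taken]
PC=3  addi  $5, $4, 6        | $0=0 $1=1 $2=15 $3=2 $4=8 $5=14 $6=11 $7=15
PC=4  sub  $7, $5, $2        | $0=0 $1=1 $2=15 $3=2 $4=8 $5=14 $6=11 $7=65535
PC=5  bne  $3, $7, L9        | $0=0 $1=1 $2=15 $3=2 $4=8 $5=14 $6=11 $7=65535  [TAKEN]
PC=6  nor  $1, $7, $1        | $0=0 $1=0 $2=15 $3=2 $4=8 $5=14 $6=11 $7=65535
PC=9  ori   $5, $0, 3        | $0=0 $1=0 $2=15 $3=2 $4=8 $5=3 $6=11 $7=65535
PC=10 nor  $4, $6, $1        | $0=0 $1=0 $2=15 $3=2 $4=65524 $5=3 $6=11 $7=65535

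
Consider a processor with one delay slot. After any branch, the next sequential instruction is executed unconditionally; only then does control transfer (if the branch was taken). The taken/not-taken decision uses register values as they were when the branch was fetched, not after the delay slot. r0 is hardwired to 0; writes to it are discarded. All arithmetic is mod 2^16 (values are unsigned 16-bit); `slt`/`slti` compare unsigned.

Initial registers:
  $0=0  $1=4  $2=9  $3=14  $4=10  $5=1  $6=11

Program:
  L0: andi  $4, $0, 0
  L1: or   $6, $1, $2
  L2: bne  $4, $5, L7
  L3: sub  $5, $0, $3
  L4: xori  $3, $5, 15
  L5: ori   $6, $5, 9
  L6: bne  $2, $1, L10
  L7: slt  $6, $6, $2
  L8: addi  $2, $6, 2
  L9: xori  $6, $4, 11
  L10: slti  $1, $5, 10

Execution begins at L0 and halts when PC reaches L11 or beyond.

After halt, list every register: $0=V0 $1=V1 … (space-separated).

PC=0  andi  $4, $0, 0        | $0=0 $1=4 $2=9 $3=14 $4=0 $5=1 $6=11
PC=1  or   $6, $1, $2        | $0=0 $1=4 $2=9 $3=14 $4=0 $5=1 $6=13
PC=2  bne  $4, $5, L7        | $0=0 $1=4 $2=9 $3=14 $4=0 $5=1 $6=13  [TAKEN]
PC=3  sub  $5, $0, $3        | $0=0 $1=4 $2=9 $3=14 $4=0 $5=65522 $6=13
PC=7  slt  $6, $6, $2        | $0=0 $1=4 $2=9 $3=14 $4=0 $5=65522 $6=0
PC=8  addi  $2, $6, 2        | $0=0 $1=4 $2=2 $3=14 $4=0 $5=65522 $6=0
PC=9  xori  $6, $4, 11       | $0=0 $1=4 $2=2 $3=14 $4=0 $5=65522 $6=11
PC=10 slti  $1, $5, 10       | $0=0 $1=0 $2=2 $3=14 $4=0 $5=65522 $6=11

$0=0 $1=0 $2=2 $3=14 $4=0 $5=65522 $6=11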